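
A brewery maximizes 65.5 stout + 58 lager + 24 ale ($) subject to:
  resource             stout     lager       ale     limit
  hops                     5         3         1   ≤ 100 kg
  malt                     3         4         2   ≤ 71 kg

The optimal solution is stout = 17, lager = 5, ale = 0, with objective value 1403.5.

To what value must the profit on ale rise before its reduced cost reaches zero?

Both hops and malt are binding at x*.
From A_Bᵀ y = c: 5·y_hops + 3·y_malt = 65.5; 3·y_hops + 4·y_malt = 58.
This yields shadow prices y_hops = 8, y_malt = 8.5.
ale enters the basis when its profit ≥ yᵀa₃ = 8·1 + 8.5·2 = 25.

25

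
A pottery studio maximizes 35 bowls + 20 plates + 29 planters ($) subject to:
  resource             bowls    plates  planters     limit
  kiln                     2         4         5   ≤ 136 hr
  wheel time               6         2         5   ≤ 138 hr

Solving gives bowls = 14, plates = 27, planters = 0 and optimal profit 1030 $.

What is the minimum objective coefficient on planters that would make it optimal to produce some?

37.5

At the optimum: kiln uses 136 of 136 (binding); wheel time uses 138 of 138 (binding).
The binding rows give the dual system: 2·y_kiln + 6·y_wheel time = 35 and 4·y_kiln + 2·y_wheel time = 20.
Solving: y_kiln = 2.5, y_wheel time = 5.
planters enters the basis when its profit ≥ yᵀa₃ = 2.5·5 + 5·5 = 37.5.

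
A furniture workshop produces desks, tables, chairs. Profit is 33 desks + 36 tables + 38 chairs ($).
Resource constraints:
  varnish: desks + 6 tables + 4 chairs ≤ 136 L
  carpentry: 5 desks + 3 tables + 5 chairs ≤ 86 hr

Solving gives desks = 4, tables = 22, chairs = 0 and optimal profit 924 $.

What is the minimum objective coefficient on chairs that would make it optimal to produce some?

Check each constraint at x*: varnish 136/136 (tight); carpentry 86/86 (tight).
From A_Bᵀ y = c: 1·y_varnish + 5·y_carpentry = 33; 6·y_varnish + 3·y_carpentry = 36.
Solving: y_varnish = 3, y_carpentry = 6.
chairs enters the basis when its profit ≥ yᵀa₃ = 3·4 + 6·5 = 42.

42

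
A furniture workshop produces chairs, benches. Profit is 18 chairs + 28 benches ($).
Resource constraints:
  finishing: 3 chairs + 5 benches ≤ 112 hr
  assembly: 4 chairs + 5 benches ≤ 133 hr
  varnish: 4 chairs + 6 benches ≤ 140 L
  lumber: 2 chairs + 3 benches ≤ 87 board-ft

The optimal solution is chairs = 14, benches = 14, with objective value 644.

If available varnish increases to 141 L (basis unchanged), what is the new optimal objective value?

Binding: finishing and varnish. Non-binding: assembly (7 unused), lumber (17 unused).
Slack constraints have shadow price 0 (complementary slackness).
From A_Bᵀ y = c: 3·y_finishing + 4·y_varnish = 18; 5·y_finishing + 6·y_varnish = 28.
This yields shadow prices y_finishing = 2, y_varnish = 3.
Δz = y_varnish·Δb = 3 × (1) = 3, so new z* = 644 + 3 = 647.

647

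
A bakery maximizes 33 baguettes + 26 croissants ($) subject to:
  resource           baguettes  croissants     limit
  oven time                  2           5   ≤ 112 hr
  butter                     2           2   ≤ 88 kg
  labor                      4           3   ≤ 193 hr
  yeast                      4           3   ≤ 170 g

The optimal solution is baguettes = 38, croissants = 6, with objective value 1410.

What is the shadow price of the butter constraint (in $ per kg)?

At the optimum: oven time uses 106 of 112 (slack = 6); butter uses 88 of 88 (binding); labor uses 170 of 193 (slack = 23); yeast uses 170 of 170 (binding).
By complementary slackness, y = 0 for the non-binding constraints.
The binding rows give the dual system: 2·y_butter + 4·y_yeast = 33 and 2·y_butter + 3·y_yeast = 26.
→ y_butter = 2.5 and y_yeast = 7.
Shadow price of butter = 2.5.

2.5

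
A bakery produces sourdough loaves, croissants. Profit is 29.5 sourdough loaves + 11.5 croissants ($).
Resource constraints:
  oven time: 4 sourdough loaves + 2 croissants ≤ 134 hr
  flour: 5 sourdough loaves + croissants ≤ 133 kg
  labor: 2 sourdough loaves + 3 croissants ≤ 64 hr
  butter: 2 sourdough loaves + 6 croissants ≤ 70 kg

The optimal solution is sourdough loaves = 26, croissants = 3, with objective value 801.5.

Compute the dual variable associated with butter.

Binding: flour and butter. Non-binding: oven time (24 unused), labor (3 unused).
Since oven time, labor are not tight, their duals are 0.
From A_Bᵀ y = c: 5·y_flour + 2·y_butter = 29.5; 1·y_flour + 6·y_butter = 11.5.
→ y_flour = 5.5 and y_butter = 1.
Shadow price of butter = 1.

1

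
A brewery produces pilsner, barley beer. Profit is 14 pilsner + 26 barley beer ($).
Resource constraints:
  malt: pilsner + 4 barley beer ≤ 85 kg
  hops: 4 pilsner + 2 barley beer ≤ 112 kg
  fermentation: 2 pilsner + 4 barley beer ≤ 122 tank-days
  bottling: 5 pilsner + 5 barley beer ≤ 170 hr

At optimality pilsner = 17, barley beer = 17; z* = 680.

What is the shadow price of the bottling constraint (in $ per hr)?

Check each constraint at x*: malt 85/85 (tight); hops 102/112 (slack 10); fermentation 102/122 (slack 20); bottling 170/170 (tight).
Since hops, fermentation are not tight, their duals are 0.
The binding rows give the dual system: 1·y_malt + 5·y_bottling = 14 and 4·y_malt + 5·y_bottling = 26.
Solving: y_malt = 4, y_bottling = 2.
Shadow price of bottling = 2.

2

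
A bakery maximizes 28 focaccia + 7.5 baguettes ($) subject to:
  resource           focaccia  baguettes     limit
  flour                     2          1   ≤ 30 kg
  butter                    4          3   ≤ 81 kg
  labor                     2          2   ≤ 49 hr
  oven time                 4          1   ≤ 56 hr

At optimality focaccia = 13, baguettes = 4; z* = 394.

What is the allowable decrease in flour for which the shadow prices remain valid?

2

Binding constraints: flour, oven time. The basis is B = [[2,1],[4,1]] with det -2.
Per unit decrease in flour, x* moves by d = (0.5, -2).
The basis stays optimal until baguettes reaches 0; allowable decrease = 2 kg.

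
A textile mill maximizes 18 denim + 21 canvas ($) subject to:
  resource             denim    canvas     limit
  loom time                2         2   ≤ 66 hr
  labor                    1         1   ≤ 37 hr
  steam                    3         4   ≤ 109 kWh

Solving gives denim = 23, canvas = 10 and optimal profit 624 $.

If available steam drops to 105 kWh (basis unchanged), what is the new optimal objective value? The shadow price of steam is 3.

Δb = -4, so new z* = 624 + (3)·(-4) = 624 − 12 = 612.

612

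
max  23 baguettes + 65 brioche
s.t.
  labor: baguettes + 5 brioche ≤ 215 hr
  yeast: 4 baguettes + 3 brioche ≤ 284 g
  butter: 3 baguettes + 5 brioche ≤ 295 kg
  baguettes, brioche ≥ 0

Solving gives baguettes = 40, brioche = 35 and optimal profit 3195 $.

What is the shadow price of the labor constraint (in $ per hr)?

8

Check each constraint at x*: labor 215/215 (tight); yeast 265/284 (slack 19); butter 295/295 (tight).
Slack constraints have shadow price 0 (complementary slackness).
The binding rows give the dual system: 1·y_labor + 3·y_butter = 23 and 5·y_labor + 5·y_butter = 65.
→ y_labor = 8 and y_butter = 5.
Shadow price of labor = 8.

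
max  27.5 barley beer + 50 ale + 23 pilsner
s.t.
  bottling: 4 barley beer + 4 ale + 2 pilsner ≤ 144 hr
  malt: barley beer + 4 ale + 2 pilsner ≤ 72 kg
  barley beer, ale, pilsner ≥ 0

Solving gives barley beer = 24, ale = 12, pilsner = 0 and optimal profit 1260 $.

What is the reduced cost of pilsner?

Both bottling and malt are binding at x*.
The binding rows give the dual system: 4·y_bottling + 1·y_malt = 27.5 and 4·y_bottling + 4·y_malt = 50.
This yields shadow prices y_bottling = 5, y_malt = 7.5.
Reduced cost of pilsner: c₃ − yᵀa₃ = 23 − (5·2 + 7.5·2) = 23 − 25 = -2.

-2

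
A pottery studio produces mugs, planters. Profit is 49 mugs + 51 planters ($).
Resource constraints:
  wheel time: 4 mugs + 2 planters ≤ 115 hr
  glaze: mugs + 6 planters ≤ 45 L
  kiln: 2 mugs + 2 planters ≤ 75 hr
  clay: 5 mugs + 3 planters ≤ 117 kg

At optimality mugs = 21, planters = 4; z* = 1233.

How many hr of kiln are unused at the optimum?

25

kiln used = 2·21 + 2·4 = 50; slack = 75 − 50 = 25.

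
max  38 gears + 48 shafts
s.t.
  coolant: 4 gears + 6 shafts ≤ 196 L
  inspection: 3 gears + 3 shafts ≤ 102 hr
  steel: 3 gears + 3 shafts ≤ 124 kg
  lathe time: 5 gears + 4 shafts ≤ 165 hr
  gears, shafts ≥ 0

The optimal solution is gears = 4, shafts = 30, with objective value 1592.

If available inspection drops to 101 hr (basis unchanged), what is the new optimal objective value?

Binding: coolant and inspection. Non-binding: steel (22 unused), lathe time (25 unused).
Slack constraints have shadow price 0 (complementary slackness).
From A_Bᵀ y = c: 4·y_coolant + 3·y_inspection = 38; 6·y_coolant + 3·y_inspection = 48.
This yields shadow prices y_coolant = 5, y_inspection = 6.
Δz = y_inspection·Δb = 6 × (-1) = -6, so new z* = 1592 − 6 = 1586.

1586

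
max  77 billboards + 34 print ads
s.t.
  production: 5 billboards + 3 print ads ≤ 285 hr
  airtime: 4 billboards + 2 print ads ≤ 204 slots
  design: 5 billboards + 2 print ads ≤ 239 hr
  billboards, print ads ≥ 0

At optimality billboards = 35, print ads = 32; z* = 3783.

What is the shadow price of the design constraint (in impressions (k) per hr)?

Binding: airtime and design. Non-binding: production (14 unused).
Slack constraints have shadow price 0 (complementary slackness).
The binding rows give the dual system: 4·y_airtime + 5·y_design = 77 and 2·y_airtime + 2·y_design = 34.
Solving: y_airtime = 8, y_design = 9.
Shadow price of design = 9.

9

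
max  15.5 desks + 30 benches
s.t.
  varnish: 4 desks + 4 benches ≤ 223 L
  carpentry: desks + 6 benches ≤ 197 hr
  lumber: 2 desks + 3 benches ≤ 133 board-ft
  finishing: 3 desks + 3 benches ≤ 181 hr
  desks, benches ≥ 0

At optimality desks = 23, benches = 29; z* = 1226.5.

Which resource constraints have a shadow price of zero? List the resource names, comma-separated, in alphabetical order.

varnish: 208/223 (slack 15)
carpentry: 197/197 (binding)
lumber: 133/133 (binding)
finishing: 156/181 (slack 25)
By complementary slackness, a constraint with positive slack has shadow price 0 → finishing, varnish.

finishing, varnish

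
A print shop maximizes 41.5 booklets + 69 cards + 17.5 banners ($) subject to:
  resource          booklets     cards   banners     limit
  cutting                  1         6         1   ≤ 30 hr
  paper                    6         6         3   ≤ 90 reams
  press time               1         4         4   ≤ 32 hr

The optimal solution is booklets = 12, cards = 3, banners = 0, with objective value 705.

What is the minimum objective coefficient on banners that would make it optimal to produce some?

Binding: cutting and paper. Non-binding: press time (8 unused).
Slack constraints have shadow price 0 (complementary slackness).
Dual feasibility on the basic columns requires 1·y_cutting + 6·y_paper = 41.5, 6·y_cutting + 6·y_paper = 69.
This yields shadow prices y_cutting = 5.5, y_paper = 6.
banners enters the basis when its profit ≥ yᵀa₃ = 5.5·1 + 6·3 = 23.5.

23.5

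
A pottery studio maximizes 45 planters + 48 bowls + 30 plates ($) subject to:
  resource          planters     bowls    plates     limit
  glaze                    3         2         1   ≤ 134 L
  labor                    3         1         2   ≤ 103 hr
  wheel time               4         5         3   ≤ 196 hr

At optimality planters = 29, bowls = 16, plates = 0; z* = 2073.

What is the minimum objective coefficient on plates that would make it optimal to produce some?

33

Check each constraint at x*: glaze 119/134 (slack 15); labor 103/103 (tight); wheel time 196/196 (tight).
Slack constraints have shadow price 0 (complementary slackness).
From A_Bᵀ y = c: 3·y_labor + 4·y_wheel time = 45; 1·y_labor + 5·y_wheel time = 48.
→ y_labor = 3 and y_wheel time = 9.
plates enters the basis when its profit ≥ yᵀa₃ = 3·2 + 9·3 = 33.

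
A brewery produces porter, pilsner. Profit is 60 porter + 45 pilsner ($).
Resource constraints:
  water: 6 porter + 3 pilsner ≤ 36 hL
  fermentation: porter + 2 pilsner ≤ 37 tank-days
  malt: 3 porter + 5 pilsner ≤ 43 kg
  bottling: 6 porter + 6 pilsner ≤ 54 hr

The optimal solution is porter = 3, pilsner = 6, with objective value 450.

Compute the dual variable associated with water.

Check each constraint at x*: water 36/36 (tight); fermentation 15/37 (slack 22); malt 39/43 (slack 4); bottling 54/54 (tight).
By complementary slackness, y = 0 for the non-binding constraints.
The binding rows give the dual system: 6·y_water + 6·y_bottling = 60 and 3·y_water + 6·y_bottling = 45.
This yields shadow prices y_water = 5, y_bottling = 5.
Shadow price of water = 5.

5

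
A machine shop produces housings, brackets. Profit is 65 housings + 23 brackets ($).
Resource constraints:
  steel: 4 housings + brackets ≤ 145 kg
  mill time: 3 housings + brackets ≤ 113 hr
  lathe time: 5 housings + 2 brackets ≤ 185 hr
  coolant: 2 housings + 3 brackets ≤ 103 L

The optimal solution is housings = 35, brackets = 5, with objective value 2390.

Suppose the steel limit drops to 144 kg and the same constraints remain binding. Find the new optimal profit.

Binding: steel and lathe time. Non-binding: mill time (3 unused), coolant (18 unused).
Since mill time, coolant are not tight, their duals are 0.
Dual feasibility on the basic columns requires 4·y_steel + 5·y_lathe time = 65, 1·y_steel + 2·y_lathe time = 23.
→ y_steel = 5 and y_lathe time = 9.
Δz = y_steel·Δb = 5 × (-1) = -5, so new z* = 2390 − 5 = 2385.

2385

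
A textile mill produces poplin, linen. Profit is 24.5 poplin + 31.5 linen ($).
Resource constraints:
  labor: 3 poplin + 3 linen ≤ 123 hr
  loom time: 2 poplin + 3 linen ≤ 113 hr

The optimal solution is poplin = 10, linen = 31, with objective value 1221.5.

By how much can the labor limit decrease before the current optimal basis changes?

Binding constraints: labor, loom time. The basis is B = [[3,3],[2,3]] with det 3.
Per unit decrease in labor, x* moves by d = (-1, 0.6667).
The basis stays optimal until poplin reaches 0; allowable decrease = 10 hr.

10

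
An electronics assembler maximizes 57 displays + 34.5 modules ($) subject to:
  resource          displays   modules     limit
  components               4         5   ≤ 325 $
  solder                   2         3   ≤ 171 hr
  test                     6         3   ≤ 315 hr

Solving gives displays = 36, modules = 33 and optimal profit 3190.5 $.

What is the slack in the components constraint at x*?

components used = 4·36 + 5·33 = 309; slack = 325 − 309 = 16.

16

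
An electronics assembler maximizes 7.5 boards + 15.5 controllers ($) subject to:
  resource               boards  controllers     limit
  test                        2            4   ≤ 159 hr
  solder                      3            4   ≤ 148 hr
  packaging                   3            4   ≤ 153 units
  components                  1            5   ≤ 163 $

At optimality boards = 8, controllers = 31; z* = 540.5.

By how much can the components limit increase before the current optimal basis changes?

22

Binding constraints: solder, components. The basis is B = [[3,4],[1,5]] with det 11.
Per unit increase in components, x* moves by d = (-0.3636, 0.2727).
The basis stays optimal until boards reaches 0; allowable increase = 22 $.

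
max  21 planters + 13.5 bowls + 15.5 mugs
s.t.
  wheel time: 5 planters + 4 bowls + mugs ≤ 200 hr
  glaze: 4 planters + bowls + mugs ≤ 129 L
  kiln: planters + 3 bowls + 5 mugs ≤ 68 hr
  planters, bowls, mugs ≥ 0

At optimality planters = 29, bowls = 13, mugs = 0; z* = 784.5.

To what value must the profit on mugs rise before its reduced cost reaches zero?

19.5

Check each constraint at x*: wheel time 197/200 (slack 3); glaze 129/129 (tight); kiln 68/68 (tight).
By complementary slackness, y = 0 for the non-binding constraint.
From A_Bᵀ y = c: 4·y_glaze + 1·y_kiln = 21; 1·y_glaze + 3·y_kiln = 13.5.
This yields shadow prices y_glaze = 4.5, y_kiln = 3.
mugs enters the basis when its profit ≥ yᵀa₃ = 4.5·1 + 3·5 = 19.5.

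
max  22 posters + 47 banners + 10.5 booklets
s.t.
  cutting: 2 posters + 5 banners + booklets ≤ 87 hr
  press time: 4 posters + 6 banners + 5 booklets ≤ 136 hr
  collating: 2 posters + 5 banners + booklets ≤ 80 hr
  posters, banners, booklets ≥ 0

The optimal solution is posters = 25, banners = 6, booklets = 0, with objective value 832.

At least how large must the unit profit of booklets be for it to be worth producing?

Binding: press time and collating. Non-binding: cutting (7 unused).
Slack constraints have shadow price 0 (complementary slackness).
Dual feasibility on the basic columns requires 4·y_press time + 2·y_collating = 22, 6·y_press time + 5·y_collating = 47.
This yields shadow prices y_press time = 2, y_collating = 7.
booklets enters the basis when its profit ≥ yᵀa₃ = 2·5 + 7·1 = 17.

17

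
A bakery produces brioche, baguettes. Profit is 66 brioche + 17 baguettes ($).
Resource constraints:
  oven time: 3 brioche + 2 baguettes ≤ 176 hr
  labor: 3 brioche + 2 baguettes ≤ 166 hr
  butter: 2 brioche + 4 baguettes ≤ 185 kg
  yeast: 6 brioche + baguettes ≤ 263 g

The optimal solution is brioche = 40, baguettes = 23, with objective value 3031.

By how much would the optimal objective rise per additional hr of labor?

4

Check each constraint at x*: oven time 166/176 (slack 10); labor 166/166 (tight); butter 172/185 (slack 13); yeast 263/263 (tight).
By complementary slackness, y = 0 for the non-binding constraints.
The binding rows give the dual system: 3·y_labor + 6·y_yeast = 66 and 2·y_labor + 1·y_yeast = 17.
→ y_labor = 4 and y_yeast = 9.
Shadow price of labor = 4.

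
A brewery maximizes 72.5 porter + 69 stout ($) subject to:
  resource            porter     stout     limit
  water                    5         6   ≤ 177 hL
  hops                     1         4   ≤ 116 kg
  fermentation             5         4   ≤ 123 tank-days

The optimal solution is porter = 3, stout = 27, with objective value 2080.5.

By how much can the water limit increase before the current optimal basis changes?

3.125

Binding constraints: water, fermentation. The basis is B = [[5,6],[5,4]] with det -10.
Per unit increase in water, x* moves by d = (-0.4, 0.5).
The basis stays optimal until hops becomes binding; allowable increase = 3.125 hL.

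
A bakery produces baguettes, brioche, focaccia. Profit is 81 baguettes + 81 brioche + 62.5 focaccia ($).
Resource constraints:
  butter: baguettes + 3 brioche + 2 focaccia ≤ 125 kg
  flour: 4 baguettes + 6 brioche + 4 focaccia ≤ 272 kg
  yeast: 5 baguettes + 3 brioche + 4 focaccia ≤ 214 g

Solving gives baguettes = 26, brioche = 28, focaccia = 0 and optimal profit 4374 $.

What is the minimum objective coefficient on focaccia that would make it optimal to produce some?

Binding: flour and yeast. Non-binding: butter (15 unused).
By complementary slackness, y = 0 for the non-binding constraint.
From A_Bᵀ y = c: 4·y_flour + 5·y_yeast = 81; 6·y_flour + 3·y_yeast = 81.
→ y_flour = 9 and y_yeast = 9.
focaccia enters the basis when its profit ≥ yᵀa₃ = 9·4 + 9·4 = 72.

72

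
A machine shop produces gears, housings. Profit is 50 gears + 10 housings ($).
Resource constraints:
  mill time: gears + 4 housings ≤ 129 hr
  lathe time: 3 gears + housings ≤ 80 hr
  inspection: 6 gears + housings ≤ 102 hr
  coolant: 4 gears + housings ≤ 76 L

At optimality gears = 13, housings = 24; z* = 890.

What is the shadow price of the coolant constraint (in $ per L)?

5

Binding: inspection and coolant. Non-binding: mill time (20 unused), lathe time (17 unused).
Since mill time, lathe time are not tight, their duals are 0.
The binding rows give the dual system: 6·y_inspection + 4·y_coolant = 50 and 1·y_inspection + 1·y_coolant = 10.
→ y_inspection = 5 and y_coolant = 5.
Shadow price of coolant = 5.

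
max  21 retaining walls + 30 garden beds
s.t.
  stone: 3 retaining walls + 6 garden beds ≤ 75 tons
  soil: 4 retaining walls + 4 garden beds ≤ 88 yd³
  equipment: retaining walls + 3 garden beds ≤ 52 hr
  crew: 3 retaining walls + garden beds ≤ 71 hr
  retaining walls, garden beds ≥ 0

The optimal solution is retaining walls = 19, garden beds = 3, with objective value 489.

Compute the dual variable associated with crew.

0

Check each constraint at x*: stone 75/75 (tight); soil 88/88 (tight); equipment 28/52 (slack 24); crew 60/71 (slack 11).
Since equipment, crew are not tight, their duals are 0.
The binding rows give the dual system: 3·y_stone + 4·y_soil = 21 and 6·y_stone + 4·y_soil = 30.
→ y_stone = 3 and y_soil = 3.
Shadow price of crew = 0.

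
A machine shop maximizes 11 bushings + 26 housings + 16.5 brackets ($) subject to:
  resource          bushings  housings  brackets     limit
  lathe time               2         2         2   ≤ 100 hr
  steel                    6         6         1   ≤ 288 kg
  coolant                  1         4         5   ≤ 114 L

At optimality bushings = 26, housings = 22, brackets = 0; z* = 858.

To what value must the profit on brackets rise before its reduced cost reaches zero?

26

Check each constraint at x*: lathe time 96/100 (slack 4); steel 288/288 (tight); coolant 114/114 (tight).
Slack constraints have shadow price 0 (complementary slackness).
From A_Bᵀ y = c: 6·y_steel + 1·y_coolant = 11; 6·y_steel + 4·y_coolant = 26.
This yields shadow prices y_steel = 1, y_coolant = 5.
brackets enters the basis when its profit ≥ yᵀa₃ = 1·1 + 5·5 = 26.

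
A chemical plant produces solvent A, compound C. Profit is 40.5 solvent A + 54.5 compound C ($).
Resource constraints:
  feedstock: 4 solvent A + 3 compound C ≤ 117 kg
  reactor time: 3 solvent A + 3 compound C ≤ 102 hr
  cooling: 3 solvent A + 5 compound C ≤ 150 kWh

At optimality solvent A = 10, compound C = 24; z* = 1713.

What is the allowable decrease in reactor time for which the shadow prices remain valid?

12

Binding constraints: reactor time, cooling. The basis is B = [[3,3],[3,5]] with det 6.
Per unit decrease in reactor time, x* moves by d = (-0.8333, 0.5).
The basis stays optimal until solvent A reaches 0; allowable decrease = 12 hr.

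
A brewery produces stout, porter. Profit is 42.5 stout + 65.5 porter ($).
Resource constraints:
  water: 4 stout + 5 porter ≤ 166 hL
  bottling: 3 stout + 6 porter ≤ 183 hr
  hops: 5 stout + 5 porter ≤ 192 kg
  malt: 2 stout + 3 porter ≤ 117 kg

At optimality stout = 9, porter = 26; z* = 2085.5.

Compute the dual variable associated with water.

6.5

Binding: water and bottling. Non-binding: hops (17 unused), malt (21 unused).
By complementary slackness, y = 0 for the non-binding constraints.
From A_Bᵀ y = c: 4·y_water + 3·y_bottling = 42.5; 5·y_water + 6·y_bottling = 65.5.
→ y_water = 6.5 and y_bottling = 5.5.
Shadow price of water = 6.5.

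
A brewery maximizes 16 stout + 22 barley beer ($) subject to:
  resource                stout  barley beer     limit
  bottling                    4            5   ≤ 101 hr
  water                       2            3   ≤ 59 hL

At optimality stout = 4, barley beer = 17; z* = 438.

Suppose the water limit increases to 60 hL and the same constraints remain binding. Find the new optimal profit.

442

At the optimum: bottling uses 101 of 101 (binding); water uses 59 of 59 (binding).
The binding rows give the dual system: 4·y_bottling + 2·y_water = 16 and 5·y_bottling + 3·y_water = 22.
→ y_bottling = 2 and y_water = 4.
Δz = y_water·Δb = 4 × (1) = 4, so new z* = 438 + 4 = 442.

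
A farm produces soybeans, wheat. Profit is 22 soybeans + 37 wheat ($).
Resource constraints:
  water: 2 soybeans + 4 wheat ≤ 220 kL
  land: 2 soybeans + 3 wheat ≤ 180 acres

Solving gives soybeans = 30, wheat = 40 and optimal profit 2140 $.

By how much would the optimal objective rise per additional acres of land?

7

Both water and land are binding at x*.
Dual feasibility on the basic columns requires 2·y_water + 2·y_land = 22, 4·y_water + 3·y_land = 37.
→ y_water = 4 and y_land = 7.
Shadow price of land = 7.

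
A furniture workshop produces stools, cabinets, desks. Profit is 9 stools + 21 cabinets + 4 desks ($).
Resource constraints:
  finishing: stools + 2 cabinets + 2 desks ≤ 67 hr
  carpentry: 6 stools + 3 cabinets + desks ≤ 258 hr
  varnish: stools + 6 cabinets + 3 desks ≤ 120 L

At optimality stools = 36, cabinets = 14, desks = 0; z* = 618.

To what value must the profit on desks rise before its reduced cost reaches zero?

Binding: carpentry and varnish. Non-binding: finishing (3 unused).
By complementary slackness, y = 0 for the non-binding constraint.
From A_Bᵀ y = c: 6·y_carpentry + 1·y_varnish = 9; 3·y_carpentry + 6·y_varnish = 21.
→ y_carpentry = 1 and y_varnish = 3.
desks enters the basis when its profit ≥ yᵀa₃ = 1·1 + 3·3 = 10.

10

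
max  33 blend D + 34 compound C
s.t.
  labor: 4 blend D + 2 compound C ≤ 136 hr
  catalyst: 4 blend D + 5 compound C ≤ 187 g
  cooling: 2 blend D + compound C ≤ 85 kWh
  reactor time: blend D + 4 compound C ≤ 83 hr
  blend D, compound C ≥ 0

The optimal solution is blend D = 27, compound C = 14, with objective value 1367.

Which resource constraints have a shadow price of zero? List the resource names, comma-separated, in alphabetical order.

labor: 136/136 (binding)
catalyst: 178/187 (slack 9)
cooling: 68/85 (slack 17)
reactor time: 83/83 (binding)
By complementary slackness, a constraint with positive slack has shadow price 0 → catalyst, cooling.

catalyst, cooling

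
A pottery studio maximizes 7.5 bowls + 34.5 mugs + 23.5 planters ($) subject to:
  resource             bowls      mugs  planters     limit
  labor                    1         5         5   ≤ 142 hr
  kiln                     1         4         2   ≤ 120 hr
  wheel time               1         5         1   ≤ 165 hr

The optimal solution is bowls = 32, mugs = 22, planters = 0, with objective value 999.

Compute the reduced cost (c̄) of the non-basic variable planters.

Binding: labor and kiln. Non-binding: wheel time (23 unused).
Slack constraints have shadow price 0 (complementary slackness).
From A_Bᵀ y = c: 1·y_labor + 1·y_kiln = 7.5; 5·y_labor + 4·y_kiln = 34.5.
This yields shadow prices y_labor = 4.5, y_kiln = 3.
Reduced cost of planters: c₃ − yᵀa₃ = 23.5 − (4.5·5 + 3·2) = 23.5 − 28.5 = -5.

-5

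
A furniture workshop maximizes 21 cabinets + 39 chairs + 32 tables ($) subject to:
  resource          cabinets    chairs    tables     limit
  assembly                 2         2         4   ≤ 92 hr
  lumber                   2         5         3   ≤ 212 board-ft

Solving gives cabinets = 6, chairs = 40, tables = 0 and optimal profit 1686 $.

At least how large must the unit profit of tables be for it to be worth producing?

Both assembly and lumber are binding at x*.
From A_Bᵀ y = c: 2·y_assembly + 2·y_lumber = 21; 2·y_assembly + 5·y_lumber = 39.
This yields shadow prices y_assembly = 4.5, y_lumber = 6.
tables enters the basis when its profit ≥ yᵀa₃ = 4.5·4 + 6·3 = 36.

36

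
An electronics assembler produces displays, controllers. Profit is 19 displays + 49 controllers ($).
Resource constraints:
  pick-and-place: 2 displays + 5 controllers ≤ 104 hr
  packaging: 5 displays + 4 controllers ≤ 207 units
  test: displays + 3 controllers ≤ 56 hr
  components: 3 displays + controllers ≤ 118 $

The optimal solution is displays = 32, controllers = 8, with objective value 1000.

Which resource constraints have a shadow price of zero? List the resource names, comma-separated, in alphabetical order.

pick-and-place: 104/104 (binding)
packaging: 192/207 (slack 15)
test: 56/56 (binding)
components: 104/118 (slack 14)
By complementary slackness, a constraint with positive slack has shadow price 0 → components, packaging.

components, packaging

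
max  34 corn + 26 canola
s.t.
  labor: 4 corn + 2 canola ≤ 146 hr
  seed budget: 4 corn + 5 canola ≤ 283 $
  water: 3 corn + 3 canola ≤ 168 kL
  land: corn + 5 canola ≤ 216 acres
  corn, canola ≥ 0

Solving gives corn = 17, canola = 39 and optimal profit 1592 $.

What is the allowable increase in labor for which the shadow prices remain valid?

Binding constraints: labor, water. The basis is B = [[4,2],[3,3]] with det 6.
Per unit increase in labor, x* moves by d = (0.5, -0.5).
The basis stays optimal until canola reaches 0; allowable increase = 78 hr.

78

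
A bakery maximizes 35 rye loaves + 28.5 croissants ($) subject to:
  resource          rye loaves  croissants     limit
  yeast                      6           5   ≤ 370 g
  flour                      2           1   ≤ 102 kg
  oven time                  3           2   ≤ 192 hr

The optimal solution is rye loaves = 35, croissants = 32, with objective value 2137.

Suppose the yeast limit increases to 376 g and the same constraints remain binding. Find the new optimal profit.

Check each constraint at x*: yeast 370/370 (tight); flour 102/102 (tight); oven time 169/192 (slack 23).
By complementary slackness, y = 0 for the non-binding constraint.
The binding rows give the dual system: 6·y_yeast + 2·y_flour = 35 and 5·y_yeast + 1·y_flour = 28.5.
Solving: y_yeast = 5.5, y_flour = 1.
Δz = y_yeast·Δb = 5.5 × (6) = 33, so new z* = 2137 + 33 = 2170.

2170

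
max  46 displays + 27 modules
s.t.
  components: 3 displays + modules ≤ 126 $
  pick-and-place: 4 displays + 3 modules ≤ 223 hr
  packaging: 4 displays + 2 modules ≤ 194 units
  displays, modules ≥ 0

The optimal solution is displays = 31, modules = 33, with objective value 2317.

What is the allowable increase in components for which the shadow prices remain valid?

5

Binding constraints: components, pick-and-place. The basis is B = [[3,1],[4,3]] with det 5.
Per unit increase in components, x* moves by d = (0.6, -0.8).
The basis stays optimal until packaging becomes binding; allowable increase = 5 $.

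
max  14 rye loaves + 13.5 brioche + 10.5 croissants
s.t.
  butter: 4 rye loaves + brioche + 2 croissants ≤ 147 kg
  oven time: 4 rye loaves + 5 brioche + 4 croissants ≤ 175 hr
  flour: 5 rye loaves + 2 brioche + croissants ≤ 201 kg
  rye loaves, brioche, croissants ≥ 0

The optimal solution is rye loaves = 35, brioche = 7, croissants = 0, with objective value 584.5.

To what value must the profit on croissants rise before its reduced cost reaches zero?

Binding: butter and oven time. Non-binding: flour (12 unused).
By complementary slackness, y = 0 for the non-binding constraint.
From A_Bᵀ y = c: 4·y_butter + 4·y_oven time = 14; 1·y_butter + 5·y_oven time = 13.5.
This yields shadow prices y_butter = 1, y_oven time = 2.5.
croissants enters the basis when its profit ≥ yᵀa₃ = 1·2 + 2.5·4 = 12.

12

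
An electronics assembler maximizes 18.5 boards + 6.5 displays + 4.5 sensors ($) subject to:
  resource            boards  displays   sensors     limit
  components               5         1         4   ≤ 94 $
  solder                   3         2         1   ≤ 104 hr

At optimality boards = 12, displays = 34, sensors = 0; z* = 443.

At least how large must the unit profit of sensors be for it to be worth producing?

Both components and solder are binding at x*.
Dual feasibility on the basic columns requires 5·y_components + 3·y_solder = 18.5, 1·y_components + 2·y_solder = 6.5.
Solving: y_components = 2.5, y_solder = 2.
sensors enters the basis when its profit ≥ yᵀa₃ = 2.5·4 + 2·1 = 12.

12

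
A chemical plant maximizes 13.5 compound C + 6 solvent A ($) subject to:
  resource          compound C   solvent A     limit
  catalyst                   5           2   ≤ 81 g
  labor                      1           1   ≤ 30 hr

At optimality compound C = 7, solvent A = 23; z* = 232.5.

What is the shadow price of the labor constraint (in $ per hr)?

At the optimum: catalyst uses 81 of 81 (binding); labor uses 30 of 30 (binding).
Dual feasibility on the basic columns requires 5·y_catalyst + 1·y_labor = 13.5, 2·y_catalyst + 1·y_labor = 6.
→ y_catalyst = 2.5 and y_labor = 1.
Shadow price of labor = 1.

1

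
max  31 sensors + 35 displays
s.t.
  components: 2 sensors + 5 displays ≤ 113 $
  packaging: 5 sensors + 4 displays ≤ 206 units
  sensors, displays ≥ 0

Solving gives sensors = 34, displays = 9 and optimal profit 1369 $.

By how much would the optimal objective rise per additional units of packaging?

5

At the optimum: components uses 113 of 113 (binding); packaging uses 206 of 206 (binding).
Dual feasibility on the basic columns requires 2·y_components + 5·y_packaging = 31, 5·y_components + 4·y_packaging = 35.
This yields shadow prices y_components = 3, y_packaging = 5.
Shadow price of packaging = 5.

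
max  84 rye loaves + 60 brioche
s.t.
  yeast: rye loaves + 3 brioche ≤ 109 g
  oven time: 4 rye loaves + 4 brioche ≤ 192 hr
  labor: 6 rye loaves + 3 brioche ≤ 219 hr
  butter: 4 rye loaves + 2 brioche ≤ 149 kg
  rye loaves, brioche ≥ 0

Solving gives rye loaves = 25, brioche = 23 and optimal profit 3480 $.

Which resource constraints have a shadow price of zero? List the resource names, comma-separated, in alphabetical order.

yeast: 94/109 (slack 15)
oven time: 192/192 (binding)
labor: 219/219 (binding)
butter: 146/149 (slack 3)
By complementary slackness, a constraint with positive slack has shadow price 0 → butter, yeast.

butter, yeast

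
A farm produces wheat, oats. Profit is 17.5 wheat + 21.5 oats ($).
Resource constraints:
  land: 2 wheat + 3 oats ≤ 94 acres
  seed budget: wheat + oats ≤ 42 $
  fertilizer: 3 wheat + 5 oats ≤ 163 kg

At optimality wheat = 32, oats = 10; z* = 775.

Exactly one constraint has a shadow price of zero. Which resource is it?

fertilizer

land: 94/94 (binding)
seed budget: 42/42 (binding)
fertilizer: 146/163 (slack 17)
By complementary slackness, a constraint with positive slack has shadow price 0 → fertilizer.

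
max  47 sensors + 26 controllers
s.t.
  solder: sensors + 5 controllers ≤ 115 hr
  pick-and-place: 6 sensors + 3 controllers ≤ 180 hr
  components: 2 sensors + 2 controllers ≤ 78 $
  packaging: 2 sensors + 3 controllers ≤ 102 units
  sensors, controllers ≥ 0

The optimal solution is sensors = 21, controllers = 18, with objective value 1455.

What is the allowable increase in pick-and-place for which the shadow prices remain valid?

54

Binding constraints: pick-and-place, components. The basis is B = [[6,3],[2,2]] with det 6.
Per unit increase in pick-and-place, x* moves by d = (0.3333, -0.3333).
The basis stays optimal until controllers reaches 0; allowable increase = 54 hr.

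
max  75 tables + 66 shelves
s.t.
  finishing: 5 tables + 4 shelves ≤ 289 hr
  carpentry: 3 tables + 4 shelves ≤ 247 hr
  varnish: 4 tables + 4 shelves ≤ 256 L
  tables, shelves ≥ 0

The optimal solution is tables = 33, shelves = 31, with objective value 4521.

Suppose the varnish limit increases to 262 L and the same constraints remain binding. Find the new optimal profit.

At the optimum: finishing uses 289 of 289 (binding); carpentry uses 223 of 247 (slack = 24); varnish uses 256 of 256 (binding).
By complementary slackness, y = 0 for the non-binding constraint.
The binding rows give the dual system: 5·y_finishing + 4·y_varnish = 75 and 4·y_finishing + 4·y_varnish = 66.
Solving: y_finishing = 9, y_varnish = 7.5.
Δz = y_varnish·Δb = 7.5 × (6) = 45, so new z* = 4521 + 45 = 4566.

4566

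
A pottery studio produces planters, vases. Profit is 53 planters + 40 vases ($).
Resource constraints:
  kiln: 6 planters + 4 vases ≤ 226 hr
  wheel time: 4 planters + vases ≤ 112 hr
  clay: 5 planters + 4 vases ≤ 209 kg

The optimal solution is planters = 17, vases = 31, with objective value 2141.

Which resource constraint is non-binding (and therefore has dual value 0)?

wheel time

kiln: 226/226 (binding)
wheel time: 99/112 (slack 13)
clay: 209/209 (binding)
By complementary slackness, a constraint with positive slack has shadow price 0 → wheel time.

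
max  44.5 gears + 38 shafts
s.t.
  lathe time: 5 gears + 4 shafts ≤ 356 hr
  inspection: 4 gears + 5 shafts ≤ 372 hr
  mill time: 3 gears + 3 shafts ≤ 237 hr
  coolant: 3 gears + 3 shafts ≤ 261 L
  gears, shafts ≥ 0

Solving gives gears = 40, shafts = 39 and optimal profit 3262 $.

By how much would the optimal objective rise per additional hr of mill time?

4

Check each constraint at x*: lathe time 356/356 (tight); inspection 355/372 (slack 17); mill time 237/237 (tight); coolant 237/261 (slack 24).
By complementary slackness, y = 0 for the non-binding constraints.
Dual feasibility on the basic columns requires 5·y_lathe time + 3·y_mill time = 44.5, 4·y_lathe time + 3·y_mill time = 38.
Solving: y_lathe time = 6.5, y_mill time = 4.
Shadow price of mill time = 4.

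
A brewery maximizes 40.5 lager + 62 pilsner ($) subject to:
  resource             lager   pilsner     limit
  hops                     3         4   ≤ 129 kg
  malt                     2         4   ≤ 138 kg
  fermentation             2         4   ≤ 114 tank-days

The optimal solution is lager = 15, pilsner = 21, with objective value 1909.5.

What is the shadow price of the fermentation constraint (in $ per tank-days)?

6

Binding: hops and fermentation. Non-binding: malt (24 unused).
Since malt is not tight, its dual is 0.
The binding rows give the dual system: 3·y_hops + 2·y_fermentation = 40.5 and 4·y_hops + 4·y_fermentation = 62.
Solving: y_hops = 9.5, y_fermentation = 6.
Shadow price of fermentation = 6.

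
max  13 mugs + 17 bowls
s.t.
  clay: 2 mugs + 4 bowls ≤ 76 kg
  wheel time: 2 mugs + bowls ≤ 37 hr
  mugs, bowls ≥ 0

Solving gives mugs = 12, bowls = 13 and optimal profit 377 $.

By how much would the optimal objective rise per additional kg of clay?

3.5

Check each constraint at x*: clay 76/76 (tight); wheel time 37/37 (tight).
Dual feasibility on the basic columns requires 2·y_clay + 2·y_wheel time = 13, 4·y_clay + 1·y_wheel time = 17.
This yields shadow prices y_clay = 3.5, y_wheel time = 3.
Shadow price of clay = 3.5.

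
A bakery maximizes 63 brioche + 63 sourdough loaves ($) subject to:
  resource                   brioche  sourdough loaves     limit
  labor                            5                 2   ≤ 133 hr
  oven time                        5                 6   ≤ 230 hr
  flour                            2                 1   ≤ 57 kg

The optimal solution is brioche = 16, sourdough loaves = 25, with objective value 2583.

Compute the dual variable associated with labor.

0

Check each constraint at x*: labor 130/133 (slack 3); oven time 230/230 (tight); flour 57/57 (tight).
By complementary slackness, y = 0 for the non-binding constraint.
Dual feasibility on the basic columns requires 5·y_oven time + 2·y_flour = 63, 6·y_oven time + 1·y_flour = 63.
Solving: y_oven time = 9, y_flour = 9.
Shadow price of labor = 0.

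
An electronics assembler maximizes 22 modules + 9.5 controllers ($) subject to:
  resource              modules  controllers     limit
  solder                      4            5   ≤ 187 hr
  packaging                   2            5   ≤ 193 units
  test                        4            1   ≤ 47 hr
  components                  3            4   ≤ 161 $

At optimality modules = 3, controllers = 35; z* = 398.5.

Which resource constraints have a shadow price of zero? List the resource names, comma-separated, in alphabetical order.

solder: 187/187 (binding)
packaging: 181/193 (slack 12)
test: 47/47 (binding)
components: 149/161 (slack 12)
By complementary slackness, a constraint with positive slack has shadow price 0 → components, packaging.

components, packaging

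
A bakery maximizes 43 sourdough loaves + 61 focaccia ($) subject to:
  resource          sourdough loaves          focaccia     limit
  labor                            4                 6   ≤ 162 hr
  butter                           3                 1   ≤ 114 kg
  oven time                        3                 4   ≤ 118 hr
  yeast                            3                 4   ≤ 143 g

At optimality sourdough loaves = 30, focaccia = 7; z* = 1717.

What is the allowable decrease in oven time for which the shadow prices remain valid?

Binding constraints: labor, oven time. The basis is B = [[4,6],[3,4]] with det -2.
Per unit decrease in oven time, x* moves by d = (-3, 2).
The basis stays optimal until sourdough loaves reaches 0; allowable decrease = 10 hr.

10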